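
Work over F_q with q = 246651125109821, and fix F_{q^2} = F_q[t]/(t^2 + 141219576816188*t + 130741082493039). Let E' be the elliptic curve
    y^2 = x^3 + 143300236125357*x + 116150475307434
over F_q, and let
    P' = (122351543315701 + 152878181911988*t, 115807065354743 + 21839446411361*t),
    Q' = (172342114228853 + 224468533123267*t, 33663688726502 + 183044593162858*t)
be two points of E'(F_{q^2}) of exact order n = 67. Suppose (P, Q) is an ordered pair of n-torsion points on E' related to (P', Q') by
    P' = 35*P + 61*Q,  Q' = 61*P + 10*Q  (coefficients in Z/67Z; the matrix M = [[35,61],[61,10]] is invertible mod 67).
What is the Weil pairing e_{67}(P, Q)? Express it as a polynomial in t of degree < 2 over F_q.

Under M = [[35,61],[61,10]] in GL_2(Z/67), e_{67}(P',Q') = e_{67}(P,Q)^(35*10-61*61 mod 67).
Hence e(P,Q) = e(P',Q')^{51} where 51 = 46^{-1} mod 67.
7-bit Miller (1000011) on E'/F_{246651125109821} with a'=143300236125357, b'=116150475307434: accumulate tangent/chord ratios at Q'+S and P'+S'.
e_{67}(P',Q') = 199488228051635 + 59347082703329*t.
Finally e_{67}(P,Q) = 182041245841434 + 127522710696068*t.

182041245841434 + 127522710696068*t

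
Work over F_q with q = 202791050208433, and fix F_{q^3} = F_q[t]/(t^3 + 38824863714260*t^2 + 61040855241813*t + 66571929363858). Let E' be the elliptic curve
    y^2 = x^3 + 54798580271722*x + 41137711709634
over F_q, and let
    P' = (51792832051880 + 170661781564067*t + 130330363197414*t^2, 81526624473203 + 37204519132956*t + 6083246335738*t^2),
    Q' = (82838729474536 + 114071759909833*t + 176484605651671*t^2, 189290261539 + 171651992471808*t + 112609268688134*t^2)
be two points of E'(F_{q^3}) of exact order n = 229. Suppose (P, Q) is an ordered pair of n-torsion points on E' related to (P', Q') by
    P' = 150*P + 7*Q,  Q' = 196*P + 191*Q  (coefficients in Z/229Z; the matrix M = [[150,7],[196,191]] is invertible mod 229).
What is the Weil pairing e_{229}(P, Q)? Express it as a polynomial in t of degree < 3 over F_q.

e_{229}(aP+bQ,cP+dQ) = e_{229}(P,Q)^(ad-bc); with (a,b,c,d)=(150,7,196,191) this gives the det-229 law.
det M = 150*191 - 7*196 = 27278 = 27 (mod 229); 27^{-1} = 17 (mod 229).
Run Miller on y^2=x^3+54798580271722*x+41137711709634 over F_{202791050208433}: ladder 11100101 (8 bits); e = f_P(D_Q)/f_Q(D_P).
So e_{229}(P',Q') = 174646655888553 + 63414181493278*t + 124147863259492*t^2.
Raise to 17: e(P,Q) = 1605373981197 + 147816233925540*t + 56136553242854*t^2 in mu_{229}.

1605373981197 + 147816233925540*t + 56136553242854*t^2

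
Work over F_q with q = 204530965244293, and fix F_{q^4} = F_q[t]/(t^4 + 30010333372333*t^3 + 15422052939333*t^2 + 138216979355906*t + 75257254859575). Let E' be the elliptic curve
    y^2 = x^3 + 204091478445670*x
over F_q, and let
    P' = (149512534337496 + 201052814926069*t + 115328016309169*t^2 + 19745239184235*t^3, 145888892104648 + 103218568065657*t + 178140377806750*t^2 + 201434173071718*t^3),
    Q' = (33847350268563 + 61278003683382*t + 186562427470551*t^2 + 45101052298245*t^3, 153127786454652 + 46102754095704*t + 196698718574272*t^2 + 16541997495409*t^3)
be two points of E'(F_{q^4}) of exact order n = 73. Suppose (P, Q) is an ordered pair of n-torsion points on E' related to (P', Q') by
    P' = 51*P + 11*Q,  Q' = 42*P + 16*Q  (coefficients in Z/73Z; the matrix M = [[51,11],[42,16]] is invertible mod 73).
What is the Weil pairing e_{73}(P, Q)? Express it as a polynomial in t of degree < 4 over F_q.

40783497291295 + 67694487011398*t + 94597282406720*t^2 + 166005923856431*t^3

Alternating bilinearity on E[73] (values in mu_{73} in F_{204530965244293^4}) gives e(P',Q') = e(P,Q)^det(M).
Inverting 62 mod 73: 53. Thus e_{73}(P,Q) = e(P',Q')^{53}.
7-bit Miller (1001001) on E'/F_{204530965244293} with a'=204091478445670, b'=0: accumulate tangent/chord ratios at Q'+S and P'+S'.
f_P(D_Q)/f_Q(D_P) = 97561548224711 + 6395516755805*t + 95959145902924*t^2 + 45315389196430*t^3.
e_{73}(P,Q) = (97561548224711 + 6395516755805*t + 95959145902924*t^2 + 45315389196430*t^3)^{53} = 40783497291295 + 67694487011398*t + 94597282406720*t^2 + 166005923856431*t^3.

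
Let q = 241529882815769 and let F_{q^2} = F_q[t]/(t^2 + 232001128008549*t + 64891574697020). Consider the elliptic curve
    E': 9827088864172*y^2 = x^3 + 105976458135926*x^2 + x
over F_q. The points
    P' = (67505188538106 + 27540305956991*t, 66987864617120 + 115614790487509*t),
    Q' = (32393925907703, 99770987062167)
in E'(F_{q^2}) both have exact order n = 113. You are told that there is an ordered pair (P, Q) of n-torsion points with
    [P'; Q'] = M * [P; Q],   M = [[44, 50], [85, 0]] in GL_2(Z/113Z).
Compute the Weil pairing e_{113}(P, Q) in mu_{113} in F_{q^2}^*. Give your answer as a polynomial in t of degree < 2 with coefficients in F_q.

Under M = [[44,50],[85,0]] in GL_2(Z/113), e_{113}(P',Q') = e_{113}(P,Q)^(44*0-50*85 mod 113).
44*0 - 50*85 = -4250; reduced mod 113: det = 44, inverse 18.
Set x_W=60362059002729*u+117892823734307, y_W=60362059002729*v; then E': y_W^2=x_W^3+140457514403237*x_W+211330799266014.
Run Miller on y^2=x^3+140457514403237*x+211330799266014 over F_{241529882815769}: ladder 1110001 (7 bits); e = f_P(D_Q)/f_Q(D_P).
So e_{113}(P',Q') = 219714866036972 + 41987675752903*t.
(219714866036972 + 41987675752903*t)^{18} mod (241529882815769,f) = 239915838431599 + 217151720874320*t.

239915838431599 + 217151720874320*t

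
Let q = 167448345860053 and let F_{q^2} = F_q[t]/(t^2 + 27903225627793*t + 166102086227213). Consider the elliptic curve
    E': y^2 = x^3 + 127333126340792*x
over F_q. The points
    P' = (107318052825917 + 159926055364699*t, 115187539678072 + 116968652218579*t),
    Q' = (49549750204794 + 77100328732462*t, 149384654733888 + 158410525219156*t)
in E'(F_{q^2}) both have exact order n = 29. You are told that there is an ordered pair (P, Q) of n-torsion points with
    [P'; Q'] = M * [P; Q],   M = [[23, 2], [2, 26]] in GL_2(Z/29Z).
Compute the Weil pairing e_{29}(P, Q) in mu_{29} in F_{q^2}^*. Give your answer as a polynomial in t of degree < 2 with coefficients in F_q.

118590863984265 + 153474114835153*t

Under M = [[23,2],[2,26]] in GL_2(Z/29), e_{29}(P',Q') = e_{29}(P,Q)^(23*26-2*2 mod 29).
23*26 - 2*2 = 594; reduced mod 29: det = 14, inverse 27.
5-bit Miller (11101) on E'/F_{167448345860053} with a'=127333126340792, b'=0: accumulate tangent/chord ratios at Q'+S and P'+S'.
Result: e(P',Q') = 22825448979390 + 104718638168954*t.
(22825448979390 + 104718638168954*t)^{27} mod (167448345860053,f) = 118590863984265 + 153474114835153*t.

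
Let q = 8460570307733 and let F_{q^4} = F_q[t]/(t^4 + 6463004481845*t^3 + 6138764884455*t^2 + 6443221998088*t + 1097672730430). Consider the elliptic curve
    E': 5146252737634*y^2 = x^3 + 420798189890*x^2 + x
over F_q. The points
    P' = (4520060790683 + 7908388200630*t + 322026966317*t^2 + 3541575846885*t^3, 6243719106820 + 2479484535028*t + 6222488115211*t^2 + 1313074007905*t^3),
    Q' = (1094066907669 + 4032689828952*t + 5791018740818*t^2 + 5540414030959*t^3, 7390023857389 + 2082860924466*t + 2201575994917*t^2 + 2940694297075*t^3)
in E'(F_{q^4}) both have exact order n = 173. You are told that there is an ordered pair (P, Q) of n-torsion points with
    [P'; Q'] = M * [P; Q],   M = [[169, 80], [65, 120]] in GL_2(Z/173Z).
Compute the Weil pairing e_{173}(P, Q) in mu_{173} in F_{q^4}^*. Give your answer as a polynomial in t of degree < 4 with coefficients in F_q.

6164919399064 + 5043131911842*t + 174663213346*t^2 + 234446195887*t^3

Since e_{173}(P,P)=e_{173}(Q,Q)=1 and e_{173}(Q,P)=e_{173}(P,Q)^{-1}, expanding e_{173}(169*P + 80*Q,65*P + 120*Q) leaves e(P,Q)^det(M).
det(M) mod 173 = 29; its inverse in (Z/173)^* is 6 (check: 29*6 mod 173 = 1).
Undo Montgomery via alpha=7501031784491, beta=4204113943607: (a',b')=(5358345671524,7524468372386) over F_{8460570307733}.
Miller loop for e_{173} over F_{8460570307733^4}: bits of 173 = 10101101; 7 double steps + 4 add steps, l/v at each.
Result: e(P',Q') = 4873202303147 + 1706996565394*t + 5096037050220*t^2 + 7410176208857*t^3.
(4873202303147 + 1706996565394*t + 5096037050220*t^2 + 7410176208857*t^3)^{6} mod (8460570307733,f) = 6164919399064 + 5043131911842*t + 174663213346*t^2 + 234446195887*t^3.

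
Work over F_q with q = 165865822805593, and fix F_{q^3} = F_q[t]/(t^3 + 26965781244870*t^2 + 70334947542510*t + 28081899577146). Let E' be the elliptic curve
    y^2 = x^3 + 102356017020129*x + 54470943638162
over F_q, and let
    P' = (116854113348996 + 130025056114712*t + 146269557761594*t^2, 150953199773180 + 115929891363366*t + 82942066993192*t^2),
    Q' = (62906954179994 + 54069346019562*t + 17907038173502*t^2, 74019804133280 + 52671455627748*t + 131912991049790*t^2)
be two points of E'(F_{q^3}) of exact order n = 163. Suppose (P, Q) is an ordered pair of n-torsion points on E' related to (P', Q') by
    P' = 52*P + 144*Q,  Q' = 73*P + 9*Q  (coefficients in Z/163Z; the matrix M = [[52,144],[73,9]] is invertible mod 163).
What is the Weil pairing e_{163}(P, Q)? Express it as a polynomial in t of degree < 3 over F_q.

69245860598191 + 144831362178202*t + 20767122110553*t^2

Alternating bilinearity on E[163] (values in mu_{163} in F_{165865822805593^3}) gives e(P',Q') = e(P,Q)^det(M).
Inverting 62 mod 163: 71. Thus e_{163}(P,Q) = e(P',Q')^{71}.
n = 163 = (10100011)_2 (8 bits, wt 4); accumulate f_{163,P'}(Q'+S)/f_{163,P'}(S) along the 7-step ladder.
The quotient is 22049151066664 + 3838108343442*t + 51675553648956*t^2.
Raise to 71: e(P,Q) = 69245860598191 + 144831362178202*t + 20767122110553*t^2 in mu_{163}.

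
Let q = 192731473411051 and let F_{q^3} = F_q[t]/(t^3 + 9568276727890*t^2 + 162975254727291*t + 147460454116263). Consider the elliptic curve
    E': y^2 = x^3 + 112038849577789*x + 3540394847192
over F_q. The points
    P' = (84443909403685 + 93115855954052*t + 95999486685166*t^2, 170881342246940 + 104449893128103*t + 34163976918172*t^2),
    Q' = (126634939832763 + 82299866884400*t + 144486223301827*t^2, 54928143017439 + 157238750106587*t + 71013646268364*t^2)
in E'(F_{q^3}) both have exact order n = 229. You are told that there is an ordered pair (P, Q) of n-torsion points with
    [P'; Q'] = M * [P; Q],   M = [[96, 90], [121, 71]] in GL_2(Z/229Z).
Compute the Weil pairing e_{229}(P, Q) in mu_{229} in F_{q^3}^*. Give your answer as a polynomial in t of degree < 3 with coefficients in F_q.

Since e_{229}(P,P)=e_{229}(Q,Q)=1 and e_{229}(Q,P)=e_{229}(P,Q)^{-1}, expanding e_{229}(96*P + 90*Q,121*P + 71*Q) leaves e(P,Q)^det(M).
Hence e(P,Q) = e(P',Q')^{167} where 167 = 48^{-1} mod 229.
8-bit Miller (11100101) on E'/F_{192731473411051} with a'=112038849577789, b'=3540394847192: accumulate tangent/chord ratios at Q'+S and P'+S'.
Miller gives e_{229}(P',Q') = 104999561286780 + 45161938850828*t + 39193837522392*t^2 in F_{192731473411051^3}.
Hence e(P,Q) = 100228167317221 + 190169305877112*t + 121936332851694*t^2 in F_{192731473411051^3}^*.

100228167317221 + 190169305877112*t + 121936332851694*t^2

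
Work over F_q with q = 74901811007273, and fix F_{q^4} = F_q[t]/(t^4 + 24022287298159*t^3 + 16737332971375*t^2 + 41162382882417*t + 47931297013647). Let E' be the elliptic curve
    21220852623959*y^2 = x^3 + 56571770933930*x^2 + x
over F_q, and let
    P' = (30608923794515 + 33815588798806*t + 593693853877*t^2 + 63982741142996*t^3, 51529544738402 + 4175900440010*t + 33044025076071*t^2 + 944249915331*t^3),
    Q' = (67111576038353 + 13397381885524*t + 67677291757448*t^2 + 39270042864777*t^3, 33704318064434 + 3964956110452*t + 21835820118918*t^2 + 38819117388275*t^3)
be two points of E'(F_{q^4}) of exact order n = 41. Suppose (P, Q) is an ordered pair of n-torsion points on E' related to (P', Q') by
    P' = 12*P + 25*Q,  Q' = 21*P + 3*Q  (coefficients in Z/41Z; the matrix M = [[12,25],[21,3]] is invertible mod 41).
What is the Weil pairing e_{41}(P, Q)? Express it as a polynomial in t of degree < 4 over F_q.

8332771660506 + 11802556729912*t + 35205568783628*t^2 + 51850199413475*t^3

The 41-Weil pairing on E[41] over F_{74901811007273} is alternating-bilinear: e_{41}(P',Q') = e_{41}(P,Q)^det(M).
12*3 - 25*21 = -489; reduced mod 41: det = 3, inverse 14.
Undo Montgomery via alpha=43639890023246, beta=3671467019145: (a',b')=(54434218220472,26715986392100) over F_{74901811007273}.
Build f_{41,P'} and f_{41,Q'} via the 6-bit ladder of 41=101001_2; evaluate at shifted divisors; quotient in F_{74901811007273^4}.
f_P(D_Q)/f_Q(D_P) = 2235467943231 + 14043058269141*t + 5884419826113*t^2 + 25056697192359*t^3.
Raise to 14: e(P,Q) = 8332771660506 + 11802556729912*t + 35205568783628*t^2 + 51850199413475*t^3 in mu_{41}.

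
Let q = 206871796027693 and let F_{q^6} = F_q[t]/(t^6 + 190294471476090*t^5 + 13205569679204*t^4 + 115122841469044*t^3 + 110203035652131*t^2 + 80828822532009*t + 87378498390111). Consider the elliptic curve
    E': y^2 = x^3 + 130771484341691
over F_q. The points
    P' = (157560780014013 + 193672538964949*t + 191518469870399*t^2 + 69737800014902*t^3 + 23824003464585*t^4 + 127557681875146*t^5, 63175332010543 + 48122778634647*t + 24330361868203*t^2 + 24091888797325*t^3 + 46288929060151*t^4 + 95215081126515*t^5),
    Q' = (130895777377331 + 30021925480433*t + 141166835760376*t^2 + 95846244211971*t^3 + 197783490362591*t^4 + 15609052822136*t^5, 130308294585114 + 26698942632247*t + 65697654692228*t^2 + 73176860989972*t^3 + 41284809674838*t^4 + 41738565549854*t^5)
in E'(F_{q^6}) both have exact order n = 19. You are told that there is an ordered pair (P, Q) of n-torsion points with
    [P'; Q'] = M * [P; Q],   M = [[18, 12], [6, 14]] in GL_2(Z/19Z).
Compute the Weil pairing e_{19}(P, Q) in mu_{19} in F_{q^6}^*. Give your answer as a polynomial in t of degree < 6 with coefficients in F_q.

Alternating bilinearity on E[19] (values in mu_{19} in F_{206871796027693^6}) gives e(P',Q') = e(P,Q)^det(M).
So e_{19}(P,Q) = e_{19}(P',Q')^{17}, since 9*17 = 1 mod 19.
n = 19 = (10011)_2 (5 bits, wt 3); accumulate f_{19,P'}(Q'+S)/f_{19,P'}(S) along the 4-step ladder.
Result: e(P',Q') = 101542232981043 + 17080573949973*t + 23348932038960*t^2 + 192764964735555*t^3 + 166556917108087*t^4 + 180556713871430*t^5.
(101542232981043 + 17080573949973*t + 23348932038960*t^2 + 192764964735555*t^3 + 166556917108087*t^4 + 180556713871430*t^5)^{17} mod (206871796027693,f) = 6663069235006 + 45865370447671*t + 88995336692040*t^2 + 142424895892172*t^3 + 23907232638407*t^4 + 33818210837902*t^5.

6663069235006 + 45865370447671*t + 88995336692040*t^2 + 142424895892172*t^3 + 23907232638407*t^4 + 33818210837902*t^5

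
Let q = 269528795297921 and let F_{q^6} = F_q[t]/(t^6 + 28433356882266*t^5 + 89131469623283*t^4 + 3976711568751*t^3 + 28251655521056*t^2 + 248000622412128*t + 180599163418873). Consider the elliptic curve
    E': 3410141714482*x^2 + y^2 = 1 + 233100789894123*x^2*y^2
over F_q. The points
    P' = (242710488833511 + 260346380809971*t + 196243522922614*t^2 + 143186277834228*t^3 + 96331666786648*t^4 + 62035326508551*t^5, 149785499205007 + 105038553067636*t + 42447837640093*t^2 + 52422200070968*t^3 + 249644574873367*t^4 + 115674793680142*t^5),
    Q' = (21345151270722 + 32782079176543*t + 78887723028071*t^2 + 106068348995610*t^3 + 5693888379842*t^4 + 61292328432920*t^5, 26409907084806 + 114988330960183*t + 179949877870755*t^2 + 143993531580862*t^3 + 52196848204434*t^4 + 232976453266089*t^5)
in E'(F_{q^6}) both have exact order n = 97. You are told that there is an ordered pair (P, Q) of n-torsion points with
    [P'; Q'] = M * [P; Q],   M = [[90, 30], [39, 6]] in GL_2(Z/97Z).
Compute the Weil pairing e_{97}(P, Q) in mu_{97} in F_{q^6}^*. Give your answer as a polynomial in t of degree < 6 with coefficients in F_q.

170094515386584 + 163186942865634*t + 160361359622662*t^2 + 69670389443920*t^3 + 14463317283404*t^4 + 81229842202619*t^5

Under M = [[90,30],[39,6]] in GL_2(Z/97), e_{97}(P',Q') = e_{97}(P,Q)^(90*6-30*39 mod 97).
So e_{97}(P,Q) = e_{97}(P',Q')^{2}, since 49*2 = 1 mod 97.
Map (x,y)_Ed via u=(1+y)/(1-y), v=(1+y)/((1-y)x) to Montgomery A=30973616019281,B=3383145092414; then to (a',b')=(115006148040727,82859150477190).
Double-and-add over 1100001: 7-1 doublings, 3-1 additions; each step l_{T,T}/v_{2T} or l_{T,P'}/v at Q'+S for random S.
The quotient is 55987402869412 + 89602880397206*t + 97274237140393*t^2 + 63342472880278*t^3 + 17729836904081*t^4 + 184071262058029*t^5.
Thus e_{97}(P,Q) = 170094515386584 + 163186942865634*t + 160361359622662*t^2 + 69670389443920*t^3 + 14463317283404*t^4 + 81229842202619*t^5.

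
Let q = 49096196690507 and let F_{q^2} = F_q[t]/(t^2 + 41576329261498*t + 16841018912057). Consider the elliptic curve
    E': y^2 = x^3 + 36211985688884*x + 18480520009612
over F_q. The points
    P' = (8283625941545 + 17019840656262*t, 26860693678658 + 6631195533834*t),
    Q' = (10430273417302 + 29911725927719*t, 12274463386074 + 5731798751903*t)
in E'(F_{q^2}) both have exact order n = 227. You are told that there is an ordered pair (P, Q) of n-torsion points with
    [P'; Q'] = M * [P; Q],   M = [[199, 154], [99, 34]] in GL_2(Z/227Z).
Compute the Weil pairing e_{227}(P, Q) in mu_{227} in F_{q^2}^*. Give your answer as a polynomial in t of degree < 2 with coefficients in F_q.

Alternating bilinearity on E[227] (values in mu_{227} in F_{49096196690507^2}) gives e(P',Q') = e(P,Q)^det(M).
So e_{227}(P,Q) = e_{227}(P',Q')^{14}, since 146*14 = 1 mod 227.
8-bit Miller (11100011) on E'/F_{49096196690507} with a'=36211985688884, b'=18480520009612: accumulate tangent/chord ratios at Q'+S and P'+S'.
Miller gives e_{227}(P',Q') = 8154865672828 + 44758404939758*t in F_{49096196690507^2}.
Raise to 14: e(P,Q) = 46291119609588 + 31719710904966*t in mu_{227}.

46291119609588 + 31719710904966*t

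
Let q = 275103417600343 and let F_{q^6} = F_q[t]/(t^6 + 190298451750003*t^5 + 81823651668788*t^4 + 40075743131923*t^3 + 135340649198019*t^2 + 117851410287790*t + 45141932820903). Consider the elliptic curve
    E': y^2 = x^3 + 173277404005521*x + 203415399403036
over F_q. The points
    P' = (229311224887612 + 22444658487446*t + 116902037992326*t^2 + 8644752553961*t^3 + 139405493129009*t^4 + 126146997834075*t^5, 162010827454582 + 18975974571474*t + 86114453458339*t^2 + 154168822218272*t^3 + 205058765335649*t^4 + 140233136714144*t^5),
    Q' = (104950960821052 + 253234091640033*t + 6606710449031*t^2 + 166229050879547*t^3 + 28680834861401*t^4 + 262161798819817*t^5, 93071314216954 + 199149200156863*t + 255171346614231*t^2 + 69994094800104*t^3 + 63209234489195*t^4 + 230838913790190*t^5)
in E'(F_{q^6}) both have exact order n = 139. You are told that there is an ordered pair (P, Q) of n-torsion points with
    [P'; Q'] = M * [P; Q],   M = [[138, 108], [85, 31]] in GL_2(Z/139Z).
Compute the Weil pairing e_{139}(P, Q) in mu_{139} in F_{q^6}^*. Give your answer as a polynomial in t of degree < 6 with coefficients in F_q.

Since e_{139}(P,P)=e_{139}(Q,Q)=1 and e_{139}(Q,P)=e_{139}(P,Q)^{-1}, expanding e_{139}(138*P + 108*Q,85*P + 31*Q) leaves e(P,Q)^det(M).
So e_{139}(P,Q) = e_{139}(P',Q')^{15}, since 102*15 = 1 mod 139.
Build f_{139,P'} and f_{139,Q'} via the 8-bit ladder of 139=10001011_2; evaluate at shifted divisors; quotient in F_{275103417600343^6}.
f_P(D_Q)/f_Q(D_P) = 208651812565294 + 166501751718614*t + 93630668773048*t^2 + 10295332596036*t^3 + 56849313240078*t^4 + 220911704205654*t^5.
Hence e(P,Q) = 158688488822108 + 20768235239368*t + 115210823112833*t^2 + 255933596418119*t^3 + 125535264815337*t^4 + 233543472421533*t^5 in F_{275103417600343^6}^*.

158688488822108 + 20768235239368*t + 115210823112833*t^2 + 255933596418119*t^3 + 125535264815337*t^4 + 233543472421533*t^5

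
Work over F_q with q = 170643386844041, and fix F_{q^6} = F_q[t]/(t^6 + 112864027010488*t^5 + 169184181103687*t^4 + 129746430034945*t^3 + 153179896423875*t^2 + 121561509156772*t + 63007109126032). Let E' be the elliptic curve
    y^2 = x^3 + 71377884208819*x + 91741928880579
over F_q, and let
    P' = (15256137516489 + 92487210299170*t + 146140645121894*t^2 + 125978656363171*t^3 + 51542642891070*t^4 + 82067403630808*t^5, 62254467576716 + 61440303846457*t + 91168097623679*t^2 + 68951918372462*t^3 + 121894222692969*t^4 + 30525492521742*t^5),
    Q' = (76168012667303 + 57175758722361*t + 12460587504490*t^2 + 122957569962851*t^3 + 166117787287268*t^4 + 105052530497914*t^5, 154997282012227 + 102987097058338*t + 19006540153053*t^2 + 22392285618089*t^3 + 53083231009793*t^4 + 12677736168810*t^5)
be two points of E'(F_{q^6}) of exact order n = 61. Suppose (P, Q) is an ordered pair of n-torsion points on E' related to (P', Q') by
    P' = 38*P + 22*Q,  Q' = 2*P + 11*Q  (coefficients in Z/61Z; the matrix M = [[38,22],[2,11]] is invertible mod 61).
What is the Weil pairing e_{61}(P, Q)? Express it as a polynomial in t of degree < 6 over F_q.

97247067121755 + 93020663282843*t + 37368283573166*t^2 + 93294833432810*t^3 + 126596855301320*t^4 + 163617975653461*t^5

The 61-Weil pairing on E[61] over F_{170643386844041} is alternating-bilinear: e_{61}(P',Q') = e_{61}(P,Q)^det(M).
Hence e(P,Q) = e(P',Q')^{23} where 23 = 8^{-1} mod 61.
Double-and-add over 111101: 6-1 doublings, 5-1 additions; each step l_{T,T}/v_{2T} or l_{T,P'}/v at Q'+S for random S.
Result: e(P',Q') = 96470248172269 + 107736009862825*t + 57562122936114*t^2 + 45251140985512*t^3 + 109474699017092*t^4 + 168404258289709*t^5.
Raise to 23: e(P,Q) = 97247067121755 + 93020663282843*t + 37368283573166*t^2 + 93294833432810*t^3 + 126596855301320*t^4 + 163617975653461*t^5 in mu_{61}.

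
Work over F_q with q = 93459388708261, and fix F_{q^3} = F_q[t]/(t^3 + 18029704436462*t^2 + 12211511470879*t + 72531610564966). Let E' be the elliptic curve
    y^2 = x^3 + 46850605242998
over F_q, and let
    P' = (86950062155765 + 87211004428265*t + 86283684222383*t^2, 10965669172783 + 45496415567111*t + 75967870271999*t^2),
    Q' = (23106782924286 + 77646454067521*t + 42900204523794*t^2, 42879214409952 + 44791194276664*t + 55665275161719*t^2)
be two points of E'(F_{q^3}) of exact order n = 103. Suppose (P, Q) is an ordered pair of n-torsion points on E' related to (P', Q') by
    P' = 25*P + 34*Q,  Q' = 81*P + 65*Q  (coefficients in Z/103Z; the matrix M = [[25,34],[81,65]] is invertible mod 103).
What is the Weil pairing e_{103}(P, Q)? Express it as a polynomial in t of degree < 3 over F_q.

23975972241763 + 92034916047559*t + 12653856740983*t^2

Under M = [[25,34],[81,65]] in GL_2(Z/103), e_{103}(P',Q') = e_{103}(P,Q)^(25*65-34*81 mod 103).
Inverting 4 mod 103: 26. Thus e_{103}(P,Q) = e(P',Q')^{26}.
7-bit Miller (1100111) on E'/F_{93459388708261} with a'=0, b'=46850605242998: accumulate tangent/chord ratios at Q'+S and P'+S'.
f_P(D_Q)/f_Q(D_P) = 35362517065383 + 59205810257840*t + 6607494709683*t^2.
(35362517065383 + 59205810257840*t + 6607494709683*t^2)^{26} mod (93459388708261,f) = 23975972241763 + 92034916047559*t + 12653856740983*t^2.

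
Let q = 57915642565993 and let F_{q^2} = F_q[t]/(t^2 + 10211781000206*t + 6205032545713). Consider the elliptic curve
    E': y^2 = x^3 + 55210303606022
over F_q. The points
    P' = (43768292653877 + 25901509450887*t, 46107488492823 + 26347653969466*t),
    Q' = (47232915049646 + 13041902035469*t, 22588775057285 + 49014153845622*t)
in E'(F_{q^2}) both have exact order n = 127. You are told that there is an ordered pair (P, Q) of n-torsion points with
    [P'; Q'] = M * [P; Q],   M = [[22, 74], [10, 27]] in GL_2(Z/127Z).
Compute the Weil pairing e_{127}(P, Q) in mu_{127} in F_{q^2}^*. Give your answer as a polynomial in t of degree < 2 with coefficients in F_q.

51250411016873 + 13441704470905*t

e_{127} is bilinear + alternating on E[127], so e_{127}(22*P + 74*Q, 10*P + 27*Q) = e_{127}(P,Q)^(22*27-74*10).
22*27 - 74*10 = -146; reduced mod 127: det = 108, inverse 20.
Miller loop for e_{127} over F_{57915642565993^2}: bits of 127 = 1111111; 6 double steps + 6 add steps, l/v at each.
f_P(D_Q)/f_Q(D_P) = 30366789435431 + 28903623893100*t.
Hence e(P,Q) = 51250411016873 + 13441704470905*t in F_{57915642565993^2}^*.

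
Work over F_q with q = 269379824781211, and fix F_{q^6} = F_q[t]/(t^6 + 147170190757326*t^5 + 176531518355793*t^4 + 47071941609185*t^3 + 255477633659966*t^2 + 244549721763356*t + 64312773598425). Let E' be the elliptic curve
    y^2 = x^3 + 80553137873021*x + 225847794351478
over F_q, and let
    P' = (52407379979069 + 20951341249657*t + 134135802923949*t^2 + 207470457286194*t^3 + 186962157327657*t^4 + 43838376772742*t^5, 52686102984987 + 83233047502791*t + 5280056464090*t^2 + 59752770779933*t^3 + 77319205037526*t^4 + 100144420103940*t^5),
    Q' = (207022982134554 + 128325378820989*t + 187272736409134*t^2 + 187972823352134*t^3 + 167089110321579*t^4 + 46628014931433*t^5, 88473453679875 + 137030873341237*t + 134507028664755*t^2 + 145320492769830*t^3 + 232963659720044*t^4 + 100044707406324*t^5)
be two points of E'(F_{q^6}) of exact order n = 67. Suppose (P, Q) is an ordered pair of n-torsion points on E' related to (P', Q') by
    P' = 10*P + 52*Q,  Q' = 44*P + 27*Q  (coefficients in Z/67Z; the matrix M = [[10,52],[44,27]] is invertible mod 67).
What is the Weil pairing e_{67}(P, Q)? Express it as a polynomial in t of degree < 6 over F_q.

3343157848398 + 147183685169906*t + 129868144666202*t^2 + 261801017358167*t^3 + 146104247461252*t^4 + 82980902611118*t^5

Under M = [[10,52],[44,27]] in GL_2(Z/67), e_{67}(P',Q') = e_{67}(P,Q)^(10*27-52*44 mod 67).
Hence e(P,Q) = e(P',Q')^{25} where 25 = 59^{-1} mod 67.
7-bit Miller (1000011) on E'/F_{269379824781211} with a'=80553137873021, b'=225847794351478: accumulate tangent/chord ratios at Q'+S and P'+S'.
e_{67}(P',Q') = 28453610041978 + 100559662126092*t + 181346137786793*t^2 + 63353687700343*t^3 + 117164450094815*t^4 + 77474001786455*t^5.
Raise to 25: e(P,Q) = 3343157848398 + 147183685169906*t + 129868144666202*t^2 + 261801017358167*t^3 + 146104247461252*t^4 + 82980902611118*t^5 in mu_{67}.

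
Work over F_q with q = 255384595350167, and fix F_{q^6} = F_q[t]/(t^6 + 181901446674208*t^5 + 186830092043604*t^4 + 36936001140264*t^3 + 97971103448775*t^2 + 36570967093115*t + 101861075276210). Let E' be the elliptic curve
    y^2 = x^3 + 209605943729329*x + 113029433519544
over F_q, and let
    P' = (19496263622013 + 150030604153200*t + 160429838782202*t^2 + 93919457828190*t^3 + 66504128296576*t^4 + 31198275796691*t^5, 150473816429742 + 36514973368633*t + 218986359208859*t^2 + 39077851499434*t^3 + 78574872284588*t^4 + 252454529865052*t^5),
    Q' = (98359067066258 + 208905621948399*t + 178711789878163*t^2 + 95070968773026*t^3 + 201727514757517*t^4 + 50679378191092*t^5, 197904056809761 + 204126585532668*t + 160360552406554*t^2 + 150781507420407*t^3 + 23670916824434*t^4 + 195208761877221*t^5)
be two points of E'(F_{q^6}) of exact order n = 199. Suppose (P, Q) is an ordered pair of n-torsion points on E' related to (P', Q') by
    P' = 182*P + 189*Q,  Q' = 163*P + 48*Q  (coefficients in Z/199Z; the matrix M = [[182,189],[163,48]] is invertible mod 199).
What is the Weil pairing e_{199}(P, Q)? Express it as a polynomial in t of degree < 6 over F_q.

176041759998381 + 82314952741648*t + 175044552126327*t^2 + 77863746210709*t^3 + 11068864360756*t^4 + 128884548553123*t^5

Under M = [[182,189],[163,48]] in GL_2(Z/199), e_{199}(P',Q') = e_{199}(P,Q)^(182*48-189*163 mod 199).
det(M) mod 199 = 18; its inverse in (Z/199)^* is 188 (check: 18*188 mod 199 = 1).
Double-and-add over 11000111: 8-1 doublings, 5-1 additions; each step l_{T,T}/v_{2T} or l_{T,P'}/v at Q'+S for random S.
e_{199}(P',Q') = 75965748186869 + 192959487748100*t + 16078204852580*t^2 + 244614157762798*t^3 + 173237851538496*t^4 + 14204297550602*t^5.
(75965748186869 + 192959487748100*t + 16078204852580*t^2 + 244614157762798*t^3 + 173237851538496*t^4 + 14204297550602*t^5)^{188} mod (255384595350167,f) = 176041759998381 + 82314952741648*t + 175044552126327*t^2 + 77863746210709*t^3 + 11068864360756*t^4 + 128884548553123*t^5.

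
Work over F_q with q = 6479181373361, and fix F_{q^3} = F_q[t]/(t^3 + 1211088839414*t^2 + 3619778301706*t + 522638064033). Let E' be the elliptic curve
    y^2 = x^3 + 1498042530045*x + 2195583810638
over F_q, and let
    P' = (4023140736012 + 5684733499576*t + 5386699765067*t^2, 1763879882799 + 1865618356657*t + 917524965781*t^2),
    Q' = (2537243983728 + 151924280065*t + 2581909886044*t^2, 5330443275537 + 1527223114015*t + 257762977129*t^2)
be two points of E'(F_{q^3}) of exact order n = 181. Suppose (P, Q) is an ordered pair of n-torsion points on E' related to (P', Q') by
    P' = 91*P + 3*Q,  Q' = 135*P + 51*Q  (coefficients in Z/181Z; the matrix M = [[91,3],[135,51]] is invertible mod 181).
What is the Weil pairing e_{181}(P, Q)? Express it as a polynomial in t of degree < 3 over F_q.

1102730582677 + 170611435548*t + 2987314600601*t^2

The 181-Weil pairing on E[181] over F_{6479181373361} is alternating-bilinear: e_{181}(P',Q') = e_{181}(P,Q)^det(M).
det M = 91*51 - 3*135 = 4236 = 73 (mod 181); 73^{-1} = 62 (mod 181).
n = 181 = (10110101)_2 (8 bits, wt 5); accumulate f_{181,P'}(Q'+S)/f_{181,P'}(S) along the 7-step ladder.
The quotient is 6456298434958 + 5766953675399*t + 1941144540383*t^2.
Thus e_{181}(P,Q) = 1102730582677 + 170611435548*t + 2987314600601*t^2.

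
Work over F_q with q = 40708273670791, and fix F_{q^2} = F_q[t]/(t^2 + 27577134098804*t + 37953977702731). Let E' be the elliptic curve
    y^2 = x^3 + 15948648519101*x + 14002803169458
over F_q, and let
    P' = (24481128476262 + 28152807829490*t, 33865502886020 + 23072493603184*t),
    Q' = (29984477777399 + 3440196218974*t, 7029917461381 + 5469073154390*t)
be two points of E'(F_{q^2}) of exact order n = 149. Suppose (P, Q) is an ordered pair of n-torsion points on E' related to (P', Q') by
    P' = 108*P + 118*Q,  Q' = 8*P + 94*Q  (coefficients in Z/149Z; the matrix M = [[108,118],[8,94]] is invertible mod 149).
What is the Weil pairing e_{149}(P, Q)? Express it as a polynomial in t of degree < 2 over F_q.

5343098212318 + 26694189115531*t

The 149-Weil pairing on E[149] over F_{40708273670791} is alternating-bilinear: e_{149}(P',Q') = e_{149}(P,Q)^det(M).
Inverting 119 mod 149: 144. Thus e_{149}(P,Q) = e(P',Q')^{144}.
Build f_{149,P'} and f_{149,Q'} via the 8-bit ladder of 149=10010101_2; evaluate at shifted divisors; quotient in F_{40708273670791^2}.
f_P(D_Q)/f_Q(D_P) = 37349252837396 + 3302385455903*t.
Thus e_{149}(P,Q) = 5343098212318 + 26694189115531*t.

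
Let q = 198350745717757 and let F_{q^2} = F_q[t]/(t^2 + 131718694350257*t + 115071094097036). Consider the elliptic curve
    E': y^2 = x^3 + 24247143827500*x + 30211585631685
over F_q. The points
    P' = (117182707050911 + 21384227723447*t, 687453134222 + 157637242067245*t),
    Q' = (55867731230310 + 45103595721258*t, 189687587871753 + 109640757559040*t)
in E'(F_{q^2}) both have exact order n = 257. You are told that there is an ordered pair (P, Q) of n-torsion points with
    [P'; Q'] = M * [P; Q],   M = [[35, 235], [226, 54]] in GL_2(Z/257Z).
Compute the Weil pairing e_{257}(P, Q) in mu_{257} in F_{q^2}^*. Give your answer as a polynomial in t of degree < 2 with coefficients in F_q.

The 257-Weil pairing on E[257] over F_{198350745717757} is alternating-bilinear: e_{257}(P',Q') = e_{257}(P,Q)^det(M).
35*54 - 235*226 = -51220; reduced mod 257: det = 180, inverse 10.
Build f_{257,P'} and f_{257,Q'} via the 9-bit ladder of 257=100000001_2; evaluate at shifted divisors; quotient in F_{198350745717757^2}.
f_P(D_Q)/f_Q(D_P) = 185640271106587 + 6379581568677*t.
e_{257}(P,Q) = (185640271106587 + 6379581568677*t)^{10} = 125764384553216 + 4789661343824*t.

125764384553216 + 4789661343824*t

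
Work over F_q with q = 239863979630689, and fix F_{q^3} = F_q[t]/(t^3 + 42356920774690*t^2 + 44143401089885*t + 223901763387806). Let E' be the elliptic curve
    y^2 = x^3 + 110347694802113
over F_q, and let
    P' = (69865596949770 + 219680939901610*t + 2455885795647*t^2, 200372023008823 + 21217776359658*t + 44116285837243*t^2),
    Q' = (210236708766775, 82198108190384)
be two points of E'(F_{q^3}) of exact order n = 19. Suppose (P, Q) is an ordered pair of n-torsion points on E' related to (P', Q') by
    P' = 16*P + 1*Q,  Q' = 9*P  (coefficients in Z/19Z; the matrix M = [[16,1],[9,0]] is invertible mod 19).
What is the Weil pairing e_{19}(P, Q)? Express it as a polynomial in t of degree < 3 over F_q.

e_{19}(aP+bQ,cP+dQ) = e_{19}(P,Q)^(ad-bc); with (a,b,c,d)=(16,1,9,0) this gives the det-19 law.
So e_{19}(P,Q) = e_{19}(P',Q')^{2}, since 10*2 = 1 mod 19.
Miller loop for e_{19} over F_{239863979630689^3}: bits of 19 = 10011; 4 double steps + 2 add steps, l/v at each.
The quotient is 81392584505386 + 78614408955812*t + 163114682412640*t^2.
Thus e_{19}(P,Q) = 174593389921480 + 124626799626629*t + 174120241920207*t^2.

174593389921480 + 124626799626629*t + 174120241920207*t^2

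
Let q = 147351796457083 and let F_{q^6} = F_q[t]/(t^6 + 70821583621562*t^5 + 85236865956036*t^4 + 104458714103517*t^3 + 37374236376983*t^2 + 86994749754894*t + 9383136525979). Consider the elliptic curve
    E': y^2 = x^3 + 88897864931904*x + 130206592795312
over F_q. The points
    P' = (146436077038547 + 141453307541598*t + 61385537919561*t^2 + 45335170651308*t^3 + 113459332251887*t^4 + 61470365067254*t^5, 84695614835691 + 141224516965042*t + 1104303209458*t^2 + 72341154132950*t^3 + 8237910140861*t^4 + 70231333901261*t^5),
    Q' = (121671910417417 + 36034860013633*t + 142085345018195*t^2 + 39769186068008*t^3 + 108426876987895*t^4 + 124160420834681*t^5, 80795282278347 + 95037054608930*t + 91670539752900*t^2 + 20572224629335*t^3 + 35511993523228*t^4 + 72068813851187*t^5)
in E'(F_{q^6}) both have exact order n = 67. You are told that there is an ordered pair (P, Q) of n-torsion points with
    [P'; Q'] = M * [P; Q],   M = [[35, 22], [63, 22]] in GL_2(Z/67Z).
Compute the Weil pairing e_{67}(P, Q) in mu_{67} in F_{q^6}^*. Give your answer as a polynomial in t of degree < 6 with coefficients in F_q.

e_{67} is bilinear + alternating on E[67], so e_{67}(35*P + 22*Q, 63*P + 22*Q) = e_{67}(P,Q)^(35*22-22*63).
Hence e(P,Q) = e(P',Q')^{36} where 36 = 54^{-1} mod 67.
Miller loop for e_{67} over F_{147351796457083^6}: bits of 67 = 1000011; 6 double steps + 2 add steps, l/v at each.
The quotient is 145341984576722 + 72021517961457*t + 135208457213308*t^2 + 61598400672485*t^3 + 8299231831397*t^4 + 114049866080192*t^5.
e_{67}(P,Q) = (145341984576722 + 72021517961457*t + 135208457213308*t^2 + 61598400672485*t^3 + 8299231831397*t^4 + 114049866080192*t^5)^{36} = 83349438934531 + 6033085715143*t + 118208350343565*t^2 + 62166114840982*t^3 + 33333448806742*t^4 + 145042173259358*t^5.

83349438934531 + 6033085715143*t + 118208350343565*t^2 + 62166114840982*t^3 + 33333448806742*t^4 + 145042173259358*t^5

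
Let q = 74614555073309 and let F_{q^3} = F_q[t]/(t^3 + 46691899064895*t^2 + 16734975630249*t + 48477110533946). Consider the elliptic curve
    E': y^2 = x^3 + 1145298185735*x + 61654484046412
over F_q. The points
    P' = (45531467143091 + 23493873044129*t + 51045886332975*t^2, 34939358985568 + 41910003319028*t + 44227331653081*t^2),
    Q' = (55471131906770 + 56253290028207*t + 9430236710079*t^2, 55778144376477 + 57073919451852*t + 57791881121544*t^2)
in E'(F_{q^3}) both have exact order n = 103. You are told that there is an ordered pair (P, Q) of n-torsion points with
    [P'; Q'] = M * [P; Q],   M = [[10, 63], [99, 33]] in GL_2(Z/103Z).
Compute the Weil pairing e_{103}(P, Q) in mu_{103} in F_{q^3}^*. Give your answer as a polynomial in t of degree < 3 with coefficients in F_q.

38724284173671 + 64353605419700*t + 27152448316052*t^2

Since e_{103}(P,P)=e_{103}(Q,Q)=1 and e_{103}(Q,P)=e_{103}(P,Q)^{-1}, expanding e_{103}(10*P + 63*Q,99*P + 33*Q) leaves e(P,Q)^det(M).
10*33 - 63*99 = -5907; reduced mod 103: det = 67, inverse 20.
Double-and-add over 1100111: 7-1 doublings, 5-1 additions; each step l_{T,T}/v_{2T} or l_{T,P'}/v at Q'+S for random S.
The quotient is 20504384969356 + 25031306383049*t + 50551178257767*t^2.
(20504384969356 + 25031306383049*t + 50551178257767*t^2)^{20} mod (74614555073309,f) = 38724284173671 + 64353605419700*t + 27152448316052*t^2.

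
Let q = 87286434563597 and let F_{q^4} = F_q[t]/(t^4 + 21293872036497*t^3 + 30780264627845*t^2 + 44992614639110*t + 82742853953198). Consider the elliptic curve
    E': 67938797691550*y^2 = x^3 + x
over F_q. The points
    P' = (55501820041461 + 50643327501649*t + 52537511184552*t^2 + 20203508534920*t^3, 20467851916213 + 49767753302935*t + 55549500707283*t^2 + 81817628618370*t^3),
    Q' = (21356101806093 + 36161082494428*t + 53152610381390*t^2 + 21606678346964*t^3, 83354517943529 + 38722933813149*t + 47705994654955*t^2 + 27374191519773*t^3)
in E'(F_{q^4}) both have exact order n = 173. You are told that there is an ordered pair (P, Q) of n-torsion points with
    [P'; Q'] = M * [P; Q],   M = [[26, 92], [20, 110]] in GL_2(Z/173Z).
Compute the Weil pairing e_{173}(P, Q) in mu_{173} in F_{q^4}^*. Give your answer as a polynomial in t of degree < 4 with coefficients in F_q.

2220070815961 + 911726864572*t + 30134810576382*t^2 + 44391844090210*t^3

Alternating bilinearity on E[173] (values in mu_{173} in F_{87286434563597^4}) gives e(P',Q') = e(P,Q)^det(M).
So e_{173}(P,Q) = e_{173}(P',Q')^{48}, since 155*48 = 1 mod 173.
Montgomery->Weierstrass: x_W = 41661697435336*x, y_W=41661697435336*y on F_{87286434563597}; lands on y^2=x^3+70104553330370*x.
Miller loop for e_{173} over F_{87286434563597^4}: bits of 173 = 10101101; 7 double steps + 4 add steps, l/v at each.
Result: e(P',Q') = 26298866728725 + 7716714544391*t + 358201274167*t^2 + 79310215206764*t^3.
Hence e(P,Q) = 2220070815961 + 911726864572*t + 30134810576382*t^2 + 44391844090210*t^3 in F_{87286434563597^4}^*.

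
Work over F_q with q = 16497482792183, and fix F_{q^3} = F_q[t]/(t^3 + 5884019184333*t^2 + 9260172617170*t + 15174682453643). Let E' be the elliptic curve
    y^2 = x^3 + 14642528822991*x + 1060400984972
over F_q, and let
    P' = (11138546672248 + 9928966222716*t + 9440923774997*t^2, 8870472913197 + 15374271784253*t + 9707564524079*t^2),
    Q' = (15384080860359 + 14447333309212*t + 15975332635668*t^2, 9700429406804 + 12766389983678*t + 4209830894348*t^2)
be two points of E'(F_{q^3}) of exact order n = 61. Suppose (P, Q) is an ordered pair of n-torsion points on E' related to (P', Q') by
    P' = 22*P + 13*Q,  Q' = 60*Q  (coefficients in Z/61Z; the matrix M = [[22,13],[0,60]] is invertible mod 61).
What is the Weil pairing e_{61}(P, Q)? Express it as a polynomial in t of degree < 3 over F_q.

The 61-Weil pairing on E[61] over F_{16497482792183} is alternating-bilinear: e_{61}(P',Q') = e_{61}(P,Q)^det(M).
Inverting 39 mod 61: 36. Thus e_{61}(P,Q) = e(P',Q')^{36}.
6-bit Miller (111101) on E'/F_{16497482792183} with a'=14642528822991, b'=1060400984972: accumulate tangent/chord ratios at Q'+S and P'+S'.
f_P(D_Q)/f_Q(D_P) = 1030901261161 + 16384257866074*t + 15479555833977*t^2.
Finally e_{61}(P,Q) = 5725599891553 + 12948611802158*t + 7394895609380*t^2.

5725599891553 + 12948611802158*t + 7394895609380*t^2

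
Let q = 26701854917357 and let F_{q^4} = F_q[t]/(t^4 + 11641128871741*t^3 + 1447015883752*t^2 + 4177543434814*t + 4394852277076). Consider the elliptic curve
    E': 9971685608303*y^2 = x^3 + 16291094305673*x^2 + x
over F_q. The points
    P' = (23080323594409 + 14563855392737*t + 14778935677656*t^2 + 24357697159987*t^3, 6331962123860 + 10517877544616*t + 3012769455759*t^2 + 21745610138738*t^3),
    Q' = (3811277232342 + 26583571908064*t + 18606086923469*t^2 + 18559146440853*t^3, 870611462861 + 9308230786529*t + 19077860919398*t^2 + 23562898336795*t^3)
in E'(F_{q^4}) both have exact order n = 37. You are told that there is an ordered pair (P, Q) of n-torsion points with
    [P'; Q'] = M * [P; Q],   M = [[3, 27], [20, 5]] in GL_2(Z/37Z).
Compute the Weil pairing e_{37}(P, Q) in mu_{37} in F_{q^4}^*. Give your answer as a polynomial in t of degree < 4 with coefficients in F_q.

18162361403607 + 20782399270808*t + 26637006695666*t^2 + 25216726987561*t^3

e_{37} is bilinear + alternating on E[37], so e_{37}(3*P + 27*Q, 20*P + 5*Q) = e_{37}(P,Q)^(3*5-27*20).
det(M) mod 37 = 30; its inverse in (Z/37)^* is 21 (check: 30*21 mod 37 = 1).
Set x_W=1081115436346*u+25997222223498, y_W=1081115436346*v; then E': y_W^2=x_W^3+20050132334894*x_W+5119425581256.
n = 37 = (100101)_2 (6 bits, wt 3); accumulate f_{37,P'}(Q'+S)/f_{37,P'}(S) along the 5-step ladder.
Miller gives e_{37}(P',Q') = 19999995920610 + 18715892484141*t + 6245866077945*t^2 + 17868522033825*t^3 in F_{26701854917357^4}.
e_{37}(P,Q) = (19999995920610 + 18715892484141*t + 6245866077945*t^2 + 17868522033825*t^3)^{21} = 18162361403607 + 20782399270808*t + 26637006695666*t^2 + 25216726987561*t^3.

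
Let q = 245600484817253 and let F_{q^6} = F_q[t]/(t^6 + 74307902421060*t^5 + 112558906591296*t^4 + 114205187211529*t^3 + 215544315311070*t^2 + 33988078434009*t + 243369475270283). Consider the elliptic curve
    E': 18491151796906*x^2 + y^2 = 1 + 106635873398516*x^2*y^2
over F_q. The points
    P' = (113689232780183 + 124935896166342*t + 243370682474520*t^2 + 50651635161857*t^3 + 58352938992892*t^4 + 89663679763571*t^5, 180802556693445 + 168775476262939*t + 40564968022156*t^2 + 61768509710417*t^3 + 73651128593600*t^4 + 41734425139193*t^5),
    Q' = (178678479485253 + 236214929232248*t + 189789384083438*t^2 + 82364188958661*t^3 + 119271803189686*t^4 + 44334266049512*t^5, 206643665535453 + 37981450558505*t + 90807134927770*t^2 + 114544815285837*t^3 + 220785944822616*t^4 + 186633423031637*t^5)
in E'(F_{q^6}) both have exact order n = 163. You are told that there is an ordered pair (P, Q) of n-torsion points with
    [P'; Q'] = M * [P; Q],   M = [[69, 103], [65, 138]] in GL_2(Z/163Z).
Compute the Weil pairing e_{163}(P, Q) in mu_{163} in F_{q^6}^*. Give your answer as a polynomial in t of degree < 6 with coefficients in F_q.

Since e_{163}(P,P)=e_{163}(Q,Q)=1 and e_{163}(Q,P)=e_{163}(P,Q)^{-1}, expanding e_{163}(69*P + 103*Q,65*P + 138*Q) leaves e(P,Q)^det(M).
det M = 69*138 - 103*65 = 2827 = 56 (mod 163); 56^{-1} = 131 (mod 163).
Edwards->Montgomery: u=(1+y)/(1-y), v=u/x -> 160393031073384v^2=u^3+244370149711807u^2+u; then x_W=100764062008224u+20854504199237: y^2=x^3+240982391493086*x+187008745554660.
Miller loop for e_{163} over F_{245600484817253^6}: bits of 163 = 10100011; 7 double steps + 3 add steps, l/v at each.
So e_{163}(P',Q') = 78328645526542 + 119968089013021*t + 81630017702095*t^2 + 30670834225165*t^3 + 41218307451651*t^4 + 133403665650353*t^5.
e_{163}(P,Q) = (78328645526542 + 119968089013021*t + 81630017702095*t^2 + 30670834225165*t^3 + 41218307451651*t^4 + 133403665650353*t^5)^{131} = 6121264697354 + 131899709914524*t + 211255997766968*t^2 + 170574260203110*t^3 + 41574215543272*t^4 + 133850764876225*t^5.

6121264697354 + 131899709914524*t + 211255997766968*t^2 + 170574260203110*t^3 + 41574215543272*t^4 + 133850764876225*t^5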